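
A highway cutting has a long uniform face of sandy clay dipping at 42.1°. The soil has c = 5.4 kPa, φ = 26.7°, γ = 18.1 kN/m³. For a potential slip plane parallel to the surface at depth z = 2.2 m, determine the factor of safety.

FS = 0.83

For an infinite slope with a slip plane parallel to the surface (no pore pressure): FS = [c + γz cos²β tanφ] / [γz sinβ cosβ].
γz = 18.1·2.2 = 39.82 kN/m²
Numerator = 5.4 + 39.82·cos²42.1°·tan26.7° = 5.4 + 39.82·0.5505·0.5029 = 16.426 kPa
Denominator = 39.82·sin42.1°·cos42.1° = 39.82·0.6704·0.7420 = 19.808 kPa
FS = 16.426 / 19.808 = 0.829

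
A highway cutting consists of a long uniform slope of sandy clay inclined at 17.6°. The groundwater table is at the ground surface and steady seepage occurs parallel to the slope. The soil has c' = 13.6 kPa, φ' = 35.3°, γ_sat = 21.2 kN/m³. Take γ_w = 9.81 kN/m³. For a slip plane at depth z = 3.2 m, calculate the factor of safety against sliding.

FS = 1.89

With seepage parallel to the slope and the water table at the surface, the effective normal stress on the slip plane uses the buoyant unit weight γ' = γ_sat − γ_w while the driving shear stress uses γ_sat:
FS = [c' + γ' z cos²β tanφ'] / [γ_sat z sinβ cosβ]
γ' = 21.2 − 9.81 = 11.39 kN/m³
Numerator = 13.6 + 11.39·3.2·cos²17.6°·tan35.3° = 13.6 + 11.39·3.2·0.9086·0.7080 = 37.047 kPa
Denominator = 21.2·3.2·sin17.6°·cos17.6° = 21.2·3.2·0.3024·0.9532 = 19.553 kPa
FS = 37.047 / 19.553 = 1.895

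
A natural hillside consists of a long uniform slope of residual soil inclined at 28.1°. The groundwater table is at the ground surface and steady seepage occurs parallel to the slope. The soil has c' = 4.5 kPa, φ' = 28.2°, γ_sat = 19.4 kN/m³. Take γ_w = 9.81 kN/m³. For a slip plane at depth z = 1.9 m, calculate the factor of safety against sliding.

FS = 0.79

With seepage parallel to the slope and the water table at the surface, the effective normal stress on the slip plane uses the buoyant unit weight γ' = γ_sat − γ_w while the driving shear stress uses γ_sat:
FS = [c' + γ' z cos²β tanφ'] / [γ_sat z sinβ cosβ]
γ' = 19.4 − 9.81 = 9.59 kN/m³
Numerator = 4.5 + 9.59·1.9·cos²28.1°·tan28.2° = 4.5 + 9.59·1.9·0.7781·0.5362 = 12.103 kPa
Denominator = 19.4·1.9·sin28.1°·cos28.1° = 19.4·1.9·0.4710·0.8821 = 15.315 kPa
FS = 12.103 / 15.315 = 0.790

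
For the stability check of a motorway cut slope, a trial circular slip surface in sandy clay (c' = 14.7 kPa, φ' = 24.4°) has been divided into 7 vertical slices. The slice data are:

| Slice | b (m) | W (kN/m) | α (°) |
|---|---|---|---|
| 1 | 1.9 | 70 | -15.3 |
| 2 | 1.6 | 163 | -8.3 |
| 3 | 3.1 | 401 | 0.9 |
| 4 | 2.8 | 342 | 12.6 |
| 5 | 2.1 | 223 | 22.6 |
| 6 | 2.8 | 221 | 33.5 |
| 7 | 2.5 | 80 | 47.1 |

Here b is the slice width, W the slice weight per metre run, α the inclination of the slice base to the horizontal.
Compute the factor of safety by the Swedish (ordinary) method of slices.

FS = 3.00

Ordinary method of slices: FS = Σ[c'·Δl_i + (W_i cosα_i)·tanφ'] / Σ W_i sinα_i, with Δl_i = b_i / cosα_i.
Slice 1: Δl = 1.9/cos(-15.3°) = 1.970 m; N'_1 = 70·cos(-15.3°) = 67.5; c'Δl = 28.96; W sinα = -18.5
Slice 2: Δl = 1.6/cos(-8.3°) = 1.617 m; N'_2 = 163·cos(-8.3°) = 161.3; c'Δl = 23.77; W sinα = -23.5
Slice 3: Δl = 3.1/cos0.9° = 3.100 m; N'_3 = 401·cos0.9° = 401.0; c'Δl = 45.58; W sinα = 6.3
Slice 4: Δl = 2.8/cos12.6° = 2.869 m; N'_4 = 342·cos12.6° = 333.8; c'Δl = 42.18; W sinα = 74.6
Slice 5: Δl = 2.1/cos22.6° = 2.275 m; N'_5 = 223·cos22.6° = 205.9; c'Δl = 33.44; W sinα = 85.7
Slice 6: Δl = 2.8/cos33.5° = 3.358 m; N'_6 = 221·cos33.5° = 184.3; c'Δl = 49.36; W sinα = 122.0
Slice 7: Δl = 2.5/cos47.1° = 3.673 m; N'_7 = 80·cos47.1° = 54.5; c'Δl = 53.99; W sinα = 58.6
Σc'Δl = 277.3 kN/m; ΣN' = 1408.1 kN/m; ΣW sinα = 305.2 kN/m
Resisting = 277.3 + 1408.1·tan24.4° = 277.3 + 638.8 = 916.0 kN/m
FS = 916.0 / 305.2 = 3.002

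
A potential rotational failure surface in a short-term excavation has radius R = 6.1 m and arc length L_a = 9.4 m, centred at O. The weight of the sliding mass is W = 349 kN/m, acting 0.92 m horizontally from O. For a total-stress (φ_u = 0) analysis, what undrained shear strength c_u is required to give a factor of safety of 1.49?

c_u = 8.3 kPa

FS = c_u·L_a·R / (W·d), so c_u = FS·W·d / (L_a·R).
c_u = 1.49·349·0.92 / (9.40·6.1) = 478.4 / 57.34 = 8.34 kPa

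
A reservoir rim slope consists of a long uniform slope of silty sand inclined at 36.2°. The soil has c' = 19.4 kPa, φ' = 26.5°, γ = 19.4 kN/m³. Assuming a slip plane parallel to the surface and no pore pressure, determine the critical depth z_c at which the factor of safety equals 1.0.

z_c = 6.58 m

Setting FS = 1.00 in FS = [c' + γz cos²β tanφ'] / [γz sinβ cosβ] and solving for z:
z = c' / [γ cosβ (FS·sinβ − cosβ·tanφ')]
  = 19.4 / [19.4·cos36.2°·(1.00·sin36.2° − cos36.2°·tan26.5°)]
  = 19.4 / [19.4·0.8070·(1.00·0.5906 − 0.8070·0.4986)]
  = 19.4 / 2.9474 = 6.582 m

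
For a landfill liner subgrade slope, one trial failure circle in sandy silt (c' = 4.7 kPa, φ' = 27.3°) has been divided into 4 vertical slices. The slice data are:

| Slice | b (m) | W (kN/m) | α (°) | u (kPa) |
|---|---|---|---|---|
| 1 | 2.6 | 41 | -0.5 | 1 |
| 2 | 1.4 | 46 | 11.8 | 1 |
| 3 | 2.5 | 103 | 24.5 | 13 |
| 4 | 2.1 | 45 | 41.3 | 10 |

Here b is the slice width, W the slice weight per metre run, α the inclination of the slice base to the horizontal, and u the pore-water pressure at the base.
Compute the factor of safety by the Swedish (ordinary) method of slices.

FS = 1.48

Ordinary method of slices: FS = Σ[c'·Δl_i + (W_i cosα_i − u_i·Δl_i)·tanφ'] / Σ W_i sinα_i, with Δl_i = b_i / cosα_i.
Slice 1: Δl = 2.6/cos(-0.5°) = 2.600 m; N'_1 = 41·cos(-0.5°) − 1·2.600 = 38.4; c'Δl = 12.22; W sinα = -0.4
Slice 2: Δl = 1.4/cos11.8° = 1.430 m; N'_2 = 46·cos11.8° − 1·1.430 = 43.6; c'Δl = 6.72; W sinα = 9.4
Slice 3: Δl = 2.5/cos24.5° = 2.747 m; N'_3 = 103·cos24.5° − 13·2.747 = 58.0; c'Δl = 12.91; W sinα = 42.7
Slice 4: Δl = 2.1/cos41.3° = 2.795 m; N'_4 = 45·cos41.3° − 10·2.795 = 5.9; c'Δl = 13.14; W sinα = 29.7
Σc'Δl = 45.0 kN/m; ΣN' = 145.9 kN/m; ΣW sinα = 81.5 kN/m
Resisting = 45.0 + 145.9·tan27.3° = 45.0 + 75.3 = 120.3 kN/m
FS = 120.3 / 81.5 = 1.476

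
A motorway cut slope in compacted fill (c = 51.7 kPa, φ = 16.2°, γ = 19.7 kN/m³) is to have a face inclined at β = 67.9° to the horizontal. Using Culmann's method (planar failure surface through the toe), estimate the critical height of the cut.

Culmann's analysis gives the critical failure plane at α_cr = (β + φ)/2 = (67.9 + 16.2)/2 = 42.1°, and the critical height
H_c = (4c/γ) · sinβ cosφ / [1 − cos(β − φ)]
    = (4·51.7/19.7) · sin67.9°·cos16.2° / [1 − cos(51.7°)]
    = 10.497 · 0.9265·0.9603 / [1 − 0.6198]
    = 10.497 · 0.8897 / 0.3802
    = 24.56 m

H_c = 24.56 m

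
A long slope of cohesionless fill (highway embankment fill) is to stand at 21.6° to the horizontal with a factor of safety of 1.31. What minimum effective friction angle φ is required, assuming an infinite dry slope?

φ = 27.4°

FS = tanφ/tanβ ⇒ tanφ = FS · tanβ = 1.31 · tan21.6° = 0.5187
φ = arctan(0.5187) = 27.41°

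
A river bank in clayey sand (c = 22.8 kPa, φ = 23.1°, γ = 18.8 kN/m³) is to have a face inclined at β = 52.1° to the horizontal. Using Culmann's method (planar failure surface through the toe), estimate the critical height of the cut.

Culmann's analysis gives the critical failure plane at α_cr = (β + φ)/2 = (52.1 + 23.1)/2 = 37.6°, and the critical height
H_c = (4c/γ) · sinβ cosφ / [1 − cos(β − φ)]
    = (4·22.8/18.8) · sin52.1°·cos23.1° / [1 − cos(29.0°)]
    = 4.851 · 0.7891·0.9198 / [1 − 0.8746]
    = 4.851 · 0.7258 / 0.1254
    = 28.08 m

H_c = 28.08 m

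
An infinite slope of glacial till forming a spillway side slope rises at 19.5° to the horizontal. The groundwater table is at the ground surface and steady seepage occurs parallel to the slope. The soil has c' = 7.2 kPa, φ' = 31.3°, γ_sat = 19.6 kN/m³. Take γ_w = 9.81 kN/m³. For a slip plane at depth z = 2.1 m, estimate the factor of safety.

With seepage parallel to the slope and the water table at the surface, the effective normal stress on the slip plane uses the buoyant unit weight γ' = γ_sat − γ_w while the driving shear stress uses γ_sat:
FS = [c' + γ' z cos²β tanφ'] / [γ_sat z sinβ cosβ]
γ' = 19.6 − 9.81 = 9.79 kN/m³
Numerator = 7.2 + 9.79·2.1·cos²19.5°·tan31.3° = 7.2 + 9.79·2.1·0.8886·0.6080 = 18.307 kPa
Denominator = 19.6·2.1·sin19.5°·cos19.5° = 19.6·2.1·0.3338·0.9426 = 12.951 kPa
FS = 18.307 / 12.951 = 1.414

FS = 1.41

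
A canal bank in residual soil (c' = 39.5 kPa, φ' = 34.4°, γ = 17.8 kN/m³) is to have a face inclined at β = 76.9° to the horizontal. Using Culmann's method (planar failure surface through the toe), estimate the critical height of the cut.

Culmann's analysis gives the critical failure plane at α_cr = (β + φ')/2 = (76.9 + 34.4)/2 = 55.7°, and the critical height
H_c = (4c'/γ) · sinβ cosφ' / [1 − cos(β − φ')]
    = (4·39.5/17.8) · sin76.9°·cos34.4° / [1 − cos(42.5°)]
    = 8.876 · 0.9740·0.8251 / [1 − 0.7373]
    = 8.876 · 0.8036 / 0.2627
    = 27.15 m

H_c = 27.15 m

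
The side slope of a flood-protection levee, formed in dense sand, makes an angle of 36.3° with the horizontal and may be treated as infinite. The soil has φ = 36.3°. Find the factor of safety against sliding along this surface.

For a dry cohesionless infinite slope the factor of safety is FS = tanφ / tanβ.
FS = tan36.3° / tan36.3° = 0.7346 / 0.7346 = 1.000

FS = 1.00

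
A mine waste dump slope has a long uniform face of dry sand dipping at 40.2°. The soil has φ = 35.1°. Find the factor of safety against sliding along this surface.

For a dry cohesionless infinite slope the factor of safety is FS = tanφ / tanβ.
FS = tan35.1° / tan40.2° = 0.7028 / 0.8451 = 0.832

FS = 0.83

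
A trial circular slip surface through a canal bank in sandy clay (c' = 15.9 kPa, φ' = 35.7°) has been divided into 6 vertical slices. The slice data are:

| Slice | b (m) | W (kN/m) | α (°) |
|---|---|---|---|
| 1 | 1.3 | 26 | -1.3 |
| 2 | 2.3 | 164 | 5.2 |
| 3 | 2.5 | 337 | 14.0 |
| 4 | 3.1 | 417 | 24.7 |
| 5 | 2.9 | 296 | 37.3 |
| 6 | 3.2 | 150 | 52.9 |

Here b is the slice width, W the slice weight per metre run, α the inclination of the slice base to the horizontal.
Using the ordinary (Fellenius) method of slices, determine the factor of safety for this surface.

Ordinary method of slices: FS = Σ[c'·Δl_i + (W_i cosα_i)·tanφ'] / Σ W_i sinα_i, with Δl_i = b_i / cosα_i.
Slice 1: Δl = 1.3/cos(-1.3°) = 1.300 m; N'_1 = 26·cos(-1.3°) = 26.0; c'Δl = 20.68; W sinα = -0.6
Slice 2: Δl = 2.3/cos5.2° = 2.310 m; N'_2 = 164·cos5.2° = 163.3; c'Δl = 36.72; W sinα = 14.9
Slice 3: Δl = 2.5/cos14.0° = 2.577 m; N'_3 = 337·cos14.0° = 327.0; c'Δl = 40.97; W sinα = 81.5
Slice 4: Δl = 3.1/cos24.7° = 3.412 m; N'_4 = 417·cos24.7° = 378.8; c'Δl = 54.25; W sinα = 174.3
Slice 5: Δl = 2.9/cos37.3° = 3.646 m; N'_5 = 296·cos37.3° = 235.5; c'Δl = 57.97; W sinα = 179.4
Slice 6: Δl = 3.2/cos52.9° = 5.305 m; N'_6 = 150·cos52.9° = 90.5; c'Δl = 84.35; W sinα = 119.6
Σc'Δl = 294.9 kN/m; ΣN' = 1221.1 kN/m; ΣW sinα = 569.1 kN/m
Resisting = 294.9 + 1221.1·tan35.7° = 294.9 + 877.4 = 1172.4 kN/m
FS = 1172.4 / 569.1 = 2.060

FS = 2.06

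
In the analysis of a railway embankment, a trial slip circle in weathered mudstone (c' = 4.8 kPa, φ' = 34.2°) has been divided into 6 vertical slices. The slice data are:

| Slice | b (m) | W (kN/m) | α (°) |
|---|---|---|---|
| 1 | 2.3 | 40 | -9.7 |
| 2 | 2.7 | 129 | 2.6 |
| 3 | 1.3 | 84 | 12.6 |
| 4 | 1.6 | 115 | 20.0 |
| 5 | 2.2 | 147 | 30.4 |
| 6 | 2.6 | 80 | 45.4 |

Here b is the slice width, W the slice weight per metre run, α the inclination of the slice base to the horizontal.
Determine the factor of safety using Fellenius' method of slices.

Ordinary method of slices: FS = Σ[c'·Δl_i + (W_i cosα_i)·tanφ'] / Σ W_i sinα_i, with Δl_i = b_i / cosα_i.
Slice 1: Δl = 2.3/cos(-9.7°) = 2.333 m; N'_1 = 40·cos(-9.7°) = 39.4; c'Δl = 11.20; W sinα = -6.7
Slice 2: Δl = 2.7/cos2.6° = 2.703 m; N'_2 = 129·cos2.6° = 128.9; c'Δl = 12.97; W sinα = 5.9
Slice 3: Δl = 1.3/cos12.6° = 1.332 m; N'_3 = 84·cos12.6° = 82.0; c'Δl = 6.39; W sinα = 18.3
Slice 4: Δl = 1.6/cos20.0° = 1.703 m; N'_4 = 115·cos20.0° = 108.1; c'Δl = 8.17; W sinα = 39.3
Slice 5: Δl = 2.2/cos30.4° = 2.551 m; N'_5 = 147·cos30.4° = 126.8; c'Δl = 12.24; W sinα = 74.4
Slice 6: Δl = 2.6/cos45.4° = 3.703 m; N'_6 = 80·cos45.4° = 56.2; c'Δl = 17.77; W sinα = 57.0
Σc'Δl = 68.8 kN/m; ΣN' = 541.3 kN/m; ΣW sinα = 188.1 kN/m
Resisting = 68.8 + 541.3·tan34.2° = 68.8 + 367.9 = 436.6 kN/m
FS = 436.6 / 188.1 = 2.321

FS = 2.32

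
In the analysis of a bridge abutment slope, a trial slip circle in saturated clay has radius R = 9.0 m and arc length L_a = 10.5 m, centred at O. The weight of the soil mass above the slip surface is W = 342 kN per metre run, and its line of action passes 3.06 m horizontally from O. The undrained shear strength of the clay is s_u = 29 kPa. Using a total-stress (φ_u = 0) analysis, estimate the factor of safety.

FS = 2.62

Taking moments about the centre O, the resisting moment is provided by the undrained shear strength acting along the arc:
M_R = s_u·L_a·R = 29·10.50·9.0 = 2740.5 kN·m/m
M_D = W·d = 342·3.06 = 1046.5 kN·m/m
FS = M_R / M_D = 2740.5 / 1046.5 = 2.619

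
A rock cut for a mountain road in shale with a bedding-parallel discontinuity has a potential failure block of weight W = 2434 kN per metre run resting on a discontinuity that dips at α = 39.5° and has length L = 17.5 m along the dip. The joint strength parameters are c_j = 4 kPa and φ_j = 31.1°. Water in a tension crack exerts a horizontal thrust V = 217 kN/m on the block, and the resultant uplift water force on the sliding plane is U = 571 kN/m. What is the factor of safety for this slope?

FS = 0.45

Resolving the block weight along and normal to the plane and applying the Mohr–Coulomb strength on the joint:
N' = W cosα − U − V sinα = 2434·cos39.5° − 571 − 217·sin39.5° = 1169.1 kN/m
Driving force T = W sinα + V cosα = 2434·sin39.5° + 217·cos39.5° = 1715.7 kN/m
Resisting force R = c_j·L + N'·tanφ_j = 4·17.5 + 1169.1·tan31.1° = 70.0 + 705.2 = 775.2 kN/m
FS = R / T = 775.2 / 1715.7 = 0.452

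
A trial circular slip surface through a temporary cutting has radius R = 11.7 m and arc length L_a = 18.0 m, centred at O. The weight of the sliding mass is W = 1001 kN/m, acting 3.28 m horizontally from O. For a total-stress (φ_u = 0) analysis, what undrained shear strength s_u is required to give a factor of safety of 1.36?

s_u = 21.2 kPa

FS = s_u·L_a·R / (W·d), so s_u = FS·W·d / (L_a·R).
s_u = 1.36·1001·3.28 / (18.00·11.7) = 4465.3 / 210.60 = 21.20 kPa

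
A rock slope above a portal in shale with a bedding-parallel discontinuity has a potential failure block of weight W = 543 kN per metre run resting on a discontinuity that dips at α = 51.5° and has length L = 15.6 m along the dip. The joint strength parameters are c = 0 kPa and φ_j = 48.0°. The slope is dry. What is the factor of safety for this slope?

FS = 0.88

Resolving the block weight along and normal to the plane and applying the Mohr–Coulomb strength on the joint:
N' = W cosα = 543·cos51.5° = 338.0 kN/m
Driving force T = W sinα = 543·sin51.5° = 425.0 kN/m
Resisting force R = c·L + N'·tanφ_j = 0·15.6 + 338.0·tan48.0° = 0.0 + 375.4 = 375.4 kN/m
FS = R / T = 375.4 / 425.0 = 0.883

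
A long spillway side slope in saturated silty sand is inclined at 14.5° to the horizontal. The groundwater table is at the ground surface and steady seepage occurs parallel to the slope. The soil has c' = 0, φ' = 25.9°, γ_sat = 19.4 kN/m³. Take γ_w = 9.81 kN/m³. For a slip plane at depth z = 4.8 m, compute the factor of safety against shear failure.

FS = 0.93

With seepage parallel to the slope and the water table at the surface, the effective normal stress on the slip plane uses the buoyant unit weight γ' = γ_sat − γ_w while the driving shear stress uses γ_sat:
FS = [c' + γ' z cos²β tanφ'] / [γ_sat z sinβ cosβ]
(For c' = 0 this reduces to FS = (γ'/γ_sat)·tanφ'/tanβ.)
γ' = 19.4 − 9.81 = 9.59 kN/m³
Numerator = 0.0 + 9.59·4.8·cos²14.5°·tan25.9° = 0.0 + 9.59·4.8·0.9373·0.4856 = 20.951 kPa
Denominator = 19.4·4.8·sin14.5°·cos14.5° = 19.4·4.8·0.2504·0.9681 = 22.573 kPa
FS = 20.951 / 22.573 = 0.928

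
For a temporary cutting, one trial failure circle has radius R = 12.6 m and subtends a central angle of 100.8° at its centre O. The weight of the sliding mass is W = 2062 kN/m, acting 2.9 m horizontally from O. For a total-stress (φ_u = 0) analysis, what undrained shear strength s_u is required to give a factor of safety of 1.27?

s_u = 27.2 kPa

FS = s_u·L_a·R / (W·d), so s_u = FS·W·d / (L_a·R).
Arc length L_a = R·θ = 12.6·(100.8°·π/180) = 12.6·1.7593 = 22.17 m
s_u = 1.27·2062·2.9 / (22.17·12.6) = 7594.3 / 279.31 = 27.19 kPa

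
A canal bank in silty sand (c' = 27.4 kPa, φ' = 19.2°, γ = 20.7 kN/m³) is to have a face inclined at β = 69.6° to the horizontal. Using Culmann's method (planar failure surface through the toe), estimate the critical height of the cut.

Culmann's analysis gives the critical failure plane at α_cr = (β + φ')/2 = (69.6 + 19.2)/2 = 44.4°, and the critical height
H_c = (4c'/γ) · sinβ cosφ' / [1 − cos(β − φ')]
    = (4·27.4/20.7) · sin69.6°·cos19.2° / [1 − cos(50.4°)]
    = 5.295 · 0.9373·0.9444 / [1 − 0.6374]
    = 5.295 · 0.8851 / 0.3626
    = 12.93 m

H_c = 12.93 m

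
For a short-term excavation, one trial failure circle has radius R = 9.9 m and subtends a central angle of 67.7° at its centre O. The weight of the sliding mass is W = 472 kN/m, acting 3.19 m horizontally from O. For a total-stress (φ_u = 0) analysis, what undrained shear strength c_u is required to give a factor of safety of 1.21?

c_u = 15.7 kPa

FS = c_u·L_a·R / (W·d), so c_u = FS·W·d / (L_a·R).
Arc length L_a = R·θ = 9.9·(67.7°·π/180) = 9.9·1.1816 = 11.70 m
c_u = 1.21·472·3.19 / (11.70·9.9) = 1821.9 / 115.81 = 15.73 kPa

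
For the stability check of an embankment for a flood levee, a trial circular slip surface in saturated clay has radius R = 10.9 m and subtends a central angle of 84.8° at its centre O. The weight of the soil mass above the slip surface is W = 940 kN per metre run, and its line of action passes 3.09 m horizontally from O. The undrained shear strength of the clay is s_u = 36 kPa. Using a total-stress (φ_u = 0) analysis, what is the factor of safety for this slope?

Taking moments about the centre O, the resisting moment is provided by the undrained shear strength acting along the arc:
Arc length L_a = R·θ = 10.9·(84.8°·π/180) = 10.9·1.4800 = 16.13 m
M_R = s_u·L_a·R = 36·16.13·10.9 = 6330.4 kN·m/m
M_D = W·d = 940·3.09 = 2904.6 kN·m/m
FS = M_R / M_D = 6330.4 / 2904.6 = 2.179

FS = 2.18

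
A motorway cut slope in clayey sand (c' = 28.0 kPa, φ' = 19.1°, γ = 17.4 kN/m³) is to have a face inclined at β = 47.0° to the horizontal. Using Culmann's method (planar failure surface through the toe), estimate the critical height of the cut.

H_c = 38.27 m

Culmann's analysis gives the critical failure plane at α_cr = (β + φ')/2 = (47.0 + 19.1)/2 = 33.0°, and the critical height
H_c = (4c'/γ) · sinβ cosφ' / [1 − cos(β − φ')]
    = (4·28.0/17.4) · sin47.0°·cos19.1° / [1 − cos(27.9°)]
    = 6.437 · 0.7314·0.9449 / [1 − 0.8838]
    = 6.437 · 0.6911 / 0.1162
    = 38.27 m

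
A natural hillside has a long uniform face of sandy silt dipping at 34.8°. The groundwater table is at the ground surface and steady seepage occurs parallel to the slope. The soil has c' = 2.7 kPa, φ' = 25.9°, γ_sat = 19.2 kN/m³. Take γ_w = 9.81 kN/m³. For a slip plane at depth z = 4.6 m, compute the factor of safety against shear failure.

FS = 0.41

With seepage parallel to the slope and the water table at the surface, the effective normal stress on the slip plane uses the buoyant unit weight γ' = γ_sat − γ_w while the driving shear stress uses γ_sat:
FS = [c' + γ' z cos²β tanφ'] / [γ_sat z sinβ cosβ]
γ' = 19.2 − 9.81 = 9.39 kN/m³
Numerator = 2.7 + 9.39·4.6·cos²34.8°·tan25.9° = 2.7 + 9.39·4.6·0.6743·0.4856 = 16.842 kPa
Denominator = 19.2·4.6·sin34.8°·cos34.8° = 19.2·4.6·0.5707·0.8211 = 41.390 kPa
FS = 16.842 / 41.390 = 0.407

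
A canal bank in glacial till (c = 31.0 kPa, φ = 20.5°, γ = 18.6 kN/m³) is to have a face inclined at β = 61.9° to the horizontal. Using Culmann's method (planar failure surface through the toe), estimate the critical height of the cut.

H_c = 22.04 m

Culmann's analysis gives the critical failure plane at α_cr = (β + φ)/2 = (61.9 + 20.5)/2 = 41.2°, and the critical height
H_c = (4c/γ) · sinβ cosφ / [1 − cos(β − φ)]
    = (4·31.0/18.6) · sin61.9°·cos20.5° / [1 − cos(41.4°)]
    = 6.667 · 0.8821·0.9367 / [1 − 0.7501]
    = 6.667 · 0.8263 / 0.2499
    = 22.04 m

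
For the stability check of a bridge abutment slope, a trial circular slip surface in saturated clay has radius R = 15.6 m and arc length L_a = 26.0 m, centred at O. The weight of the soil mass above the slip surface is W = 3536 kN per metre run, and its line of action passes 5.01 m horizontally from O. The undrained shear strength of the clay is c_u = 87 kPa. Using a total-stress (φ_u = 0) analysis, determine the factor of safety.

Taking moments about the centre O, the resisting moment is provided by the undrained shear strength acting along the arc:
M_R = c_u·L_a·R = 87·26.00·15.6 = 35287.2 kN·m/m
M_D = W·d = 3536·5.01 = 17715.4 kN·m/m
FS = M_R / M_D = 35287.2 / 17715.4 = 1.992

FS = 1.99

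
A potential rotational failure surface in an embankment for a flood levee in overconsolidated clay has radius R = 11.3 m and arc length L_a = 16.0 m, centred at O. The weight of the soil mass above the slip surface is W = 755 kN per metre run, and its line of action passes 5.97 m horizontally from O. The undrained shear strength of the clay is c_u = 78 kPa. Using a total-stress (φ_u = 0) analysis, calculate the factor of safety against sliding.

Taking moments about the centre O, the resisting moment is provided by the undrained shear strength acting along the arc:
M_R = c_u·L_a·R = 78·16.00·11.3 = 14102.4 kN·m/m
M_D = W·d = 755·5.97 = 4507.3 kN·m/m
FS = M_R / M_D = 14102.4 / 4507.3 = 3.129

FS = 3.13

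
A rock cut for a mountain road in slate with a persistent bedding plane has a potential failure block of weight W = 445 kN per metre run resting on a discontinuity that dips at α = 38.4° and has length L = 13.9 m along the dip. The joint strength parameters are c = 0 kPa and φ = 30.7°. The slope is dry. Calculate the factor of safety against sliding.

Resolving the block weight along and normal to the plane and applying the Mohr–Coulomb strength on the joint:
N' = W cosα = 445·cos38.4° = 348.7 kN/m
Driving force T = W sinα = 445·sin38.4° = 276.4 kN/m
Resisting force R = c·L + N'·tanφ = 0·13.9 + 348.7·tan30.7° = 0.0 + 207.1 = 207.1 kN/m
FS = R / T = 207.1 / 276.4 = 0.749

FS = 0.75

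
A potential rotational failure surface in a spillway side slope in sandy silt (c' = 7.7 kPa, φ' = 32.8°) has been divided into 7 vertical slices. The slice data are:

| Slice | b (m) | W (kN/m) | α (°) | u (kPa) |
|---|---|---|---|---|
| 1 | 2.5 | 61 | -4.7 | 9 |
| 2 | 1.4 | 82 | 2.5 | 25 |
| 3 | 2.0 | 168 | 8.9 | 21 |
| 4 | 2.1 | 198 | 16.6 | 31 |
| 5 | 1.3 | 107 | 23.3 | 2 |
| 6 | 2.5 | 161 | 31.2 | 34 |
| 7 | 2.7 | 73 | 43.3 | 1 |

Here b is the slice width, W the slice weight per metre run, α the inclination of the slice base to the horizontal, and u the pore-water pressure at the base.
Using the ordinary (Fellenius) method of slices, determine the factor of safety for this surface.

FS = 1.77

Ordinary method of slices: FS = Σ[c'·Δl_i + (W_i cosα_i − u_i·Δl_i)·tanφ'] / Σ W_i sinα_i, with Δl_i = b_i / cosα_i.
Slice 1: Δl = 2.5/cos(-4.7°) = 2.508 m; N'_1 = 61·cos(-4.7°) − 9·2.508 = 38.2; c'Δl = 19.31; W sinα = -5.0
Slice 2: Δl = 1.4/cos2.5° = 1.401 m; N'_2 = 82·cos2.5° − 25·1.401 = 46.9; c'Δl = 10.79; W sinα = 3.6
Slice 3: Δl = 2.0/cos8.9° = 2.024 m; N'_3 = 168·cos8.9° − 21·2.024 = 123.5; c'Δl = 15.59; W sinα = 26.0
Slice 4: Δl = 2.1/cos16.6° = 2.191 m; N'_4 = 198·cos16.6° − 31·2.191 = 121.8; c'Δl = 16.87; W sinα = 56.6
Slice 5: Δl = 1.3/cos23.3° = 1.415 m; N'_5 = 107·cos23.3° − 2·1.415 = 95.4; c'Δl = 10.90; W sinα = 42.3
Slice 6: Δl = 2.5/cos31.2° = 2.923 m; N'_6 = 161·cos31.2° − 34·2.923 = 38.3; c'Δl = 22.51; W sinα = 83.4
Slice 7: Δl = 2.7/cos43.3° = 3.710 m; N'_7 = 73·cos43.3° − 1·3.710 = 49.4; c'Δl = 28.57; W sinα = 50.1
Σc'Δl = 124.5 kN/m; ΣN' = 513.6 kN/m; ΣW sinα = 256.9 kN/m
Resisting = 124.5 + 513.6·tan32.8° = 124.5 + 331.0 = 455.5 kN/m
FS = 455.5 / 256.9 = 1.773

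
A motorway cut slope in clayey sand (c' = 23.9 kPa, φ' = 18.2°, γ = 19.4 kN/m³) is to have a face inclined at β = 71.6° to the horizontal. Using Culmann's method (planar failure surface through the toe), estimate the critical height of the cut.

H_c = 11.00 m

Culmann's analysis gives the critical failure plane at α_cr = (β + φ')/2 = (71.6 + 18.2)/2 = 44.9°, and the critical height
H_c = (4c'/γ) · sinβ cosφ' / [1 − cos(β − φ')]
    = (4·23.9/19.4) · sin71.6°·cos18.2° / [1 − cos(53.4°)]
    = 4.928 · 0.9489·0.9500 / [1 − 0.5962]
    = 4.928 · 0.9014 / 0.4038
    = 11.00 m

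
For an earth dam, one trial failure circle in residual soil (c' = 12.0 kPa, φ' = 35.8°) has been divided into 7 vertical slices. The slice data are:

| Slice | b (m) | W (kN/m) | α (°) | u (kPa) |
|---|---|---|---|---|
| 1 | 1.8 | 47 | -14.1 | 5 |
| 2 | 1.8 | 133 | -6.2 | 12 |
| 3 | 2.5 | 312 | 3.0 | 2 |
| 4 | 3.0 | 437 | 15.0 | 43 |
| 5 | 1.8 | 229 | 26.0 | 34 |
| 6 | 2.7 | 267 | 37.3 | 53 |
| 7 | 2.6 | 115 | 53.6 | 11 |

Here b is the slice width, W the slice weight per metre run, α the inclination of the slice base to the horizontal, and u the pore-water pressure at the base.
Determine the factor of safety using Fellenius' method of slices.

FS = 1.97

Ordinary method of slices: FS = Σ[c'·Δl_i + (W_i cosα_i − u_i·Δl_i)·tanφ'] / Σ W_i sinα_i, with Δl_i = b_i / cosα_i.
Slice 1: Δl = 1.8/cos(-14.1°) = 1.856 m; N'_1 = 47·cos(-14.1°) − 5·1.856 = 36.3; c'Δl = 22.27; W sinα = -11.4
Slice 2: Δl = 1.8/cos(-6.2°) = 1.811 m; N'_2 = 133·cos(-6.2°) − 12·1.811 = 110.5; c'Δl = 21.73; W sinα = -14.4
Slice 3: Δl = 2.5/cos3.0° = 2.503 m; N'_3 = 312·cos3.0° − 2·2.503 = 306.6; c'Δl = 30.04; W sinα = 16.3
Slice 4: Δl = 3.0/cos15.0° = 3.106 m; N'_4 = 437·cos15.0° − 43·3.106 = 288.6; c'Δl = 37.27; W sinα = 113.1
Slice 5: Δl = 1.8/cos26.0° = 2.003 m; N'_5 = 229·cos26.0° − 34·2.003 = 137.7; c'Δl = 24.03; W sinα = 100.4
Slice 6: Δl = 2.7/cos37.3° = 3.394 m; N'_6 = 267·cos37.3° − 53·3.394 = 32.5; c'Δl = 40.73; W sinα = 161.8
Slice 7: Δl = 2.6/cos53.6° = 4.381 m; N'_7 = 115·cos53.6° − 11·4.381 = 20.0; c'Δl = 52.58; W sinα = 92.6
Σc'Δl = 228.6 kN/m; ΣN' = 932.2 kN/m; ΣW sinα = 458.4 kN/m
Resisting = 228.6 + 932.2·tan35.8° = 228.6 + 672.3 = 901.0 kN/m
FS = 901.0 / 458.4 = 1.966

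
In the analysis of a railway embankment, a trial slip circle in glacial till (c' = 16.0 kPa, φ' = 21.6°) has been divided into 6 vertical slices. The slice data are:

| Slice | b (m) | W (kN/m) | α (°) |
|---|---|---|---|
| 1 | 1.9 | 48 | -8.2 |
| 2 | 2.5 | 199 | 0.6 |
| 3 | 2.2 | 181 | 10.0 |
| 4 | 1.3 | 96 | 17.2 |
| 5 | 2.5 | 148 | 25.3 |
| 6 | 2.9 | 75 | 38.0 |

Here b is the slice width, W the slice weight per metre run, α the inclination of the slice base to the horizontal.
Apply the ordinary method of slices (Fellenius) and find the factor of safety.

Ordinary method of slices: FS = Σ[c'·Δl_i + (W_i cosα_i)·tanφ'] / Σ W_i sinα_i, with Δl_i = b_i / cosα_i.
Slice 1: Δl = 1.9/cos(-8.2°) = 1.920 m; N'_1 = 48·cos(-8.2°) = 47.5; c'Δl = 30.71; W sinα = -6.8
Slice 2: Δl = 2.5/cos0.6° = 2.500 m; N'_2 = 199·cos0.6° = 199.0; c'Δl = 40.00; W sinα = 2.1
Slice 3: Δl = 2.2/cos10.0° = 2.234 m; N'_3 = 181·cos10.0° = 178.3; c'Δl = 35.74; W sinα = 31.4
Slice 4: Δl = 1.3/cos17.2° = 1.361 m; N'_4 = 96·cos17.2° = 91.7; c'Δl = 21.77; W sinα = 28.4
Slice 5: Δl = 2.5/cos25.3° = 2.765 m; N'_5 = 148·cos25.3° = 133.8; c'Δl = 44.24; W sinα = 63.2
Slice 6: Δl = 2.9/cos38.0° = 3.680 m; N'_6 = 75·cos38.0° = 59.1; c'Δl = 58.88; W sinα = 46.2
Σc'Δl = 231.4 kN/m; ΣN' = 709.4 kN/m; ΣW sinα = 164.5 kN/m
Resisting = 231.4 + 709.4·tan21.6° = 231.4 + 280.9 = 512.2 kN/m
FS = 512.2 / 164.5 = 3.114

FS = 3.11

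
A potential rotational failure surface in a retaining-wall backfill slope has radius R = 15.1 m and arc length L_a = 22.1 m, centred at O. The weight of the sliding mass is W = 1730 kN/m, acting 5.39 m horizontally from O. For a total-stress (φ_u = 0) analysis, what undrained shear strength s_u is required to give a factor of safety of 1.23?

FS = s_u·L_a·R / (W·d), so s_u = FS·W·d / (L_a·R).
s_u = 1.23·1730·5.39 / (22.10·15.1) = 11469.4 / 333.71 = 34.37 kPa

s_u = 34.4 kPa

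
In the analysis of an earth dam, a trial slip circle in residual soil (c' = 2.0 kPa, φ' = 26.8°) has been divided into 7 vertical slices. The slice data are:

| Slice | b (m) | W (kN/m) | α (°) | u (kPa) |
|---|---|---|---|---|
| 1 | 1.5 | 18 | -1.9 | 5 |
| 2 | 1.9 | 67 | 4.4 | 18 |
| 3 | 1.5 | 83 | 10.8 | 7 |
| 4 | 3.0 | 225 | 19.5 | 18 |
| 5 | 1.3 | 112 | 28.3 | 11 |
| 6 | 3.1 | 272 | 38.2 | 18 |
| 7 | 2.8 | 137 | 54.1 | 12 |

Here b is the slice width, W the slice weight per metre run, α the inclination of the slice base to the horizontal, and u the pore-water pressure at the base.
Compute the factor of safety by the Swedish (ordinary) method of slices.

Ordinary method of slices: FS = Σ[c'·Δl_i + (W_i cosα_i − u_i·Δl_i)·tanφ'] / Σ W_i sinα_i, with Δl_i = b_i / cosα_i.
Slice 1: Δl = 1.5/cos(-1.9°) = 1.501 m; N'_1 = 18·cos(-1.9°) − 5·1.501 = 10.5; c'Δl = 3.00; W sinα = -0.6
Slice 2: Δl = 1.9/cos4.4° = 1.906 m; N'_2 = 67·cos4.4° − 18·1.906 = 32.5; c'Δl = 3.81; W sinα = 5.1
Slice 3: Δl = 1.5/cos10.8° = 1.527 m; N'_3 = 83·cos10.8° − 7·1.527 = 70.8; c'Δl = 3.05; W sinα = 15.6
Slice 4: Δl = 3.0/cos19.5° = 3.183 m; N'_4 = 225·cos19.5° − 18·3.183 = 154.8; c'Δl = 6.37; W sinα = 75.1
Slice 5: Δl = 1.3/cos28.3° = 1.476 m; N'_5 = 112·cos28.3° − 11·1.476 = 82.4; c'Δl = 2.95; W sinα = 53.1
Slice 6: Δl = 3.1/cos38.2° = 3.945 m; N'_6 = 272·cos38.2° − 18·3.945 = 142.7; c'Δl = 7.89; W sinα = 168.2
Slice 7: Δl = 2.8/cos54.1° = 4.775 m; N'_7 = 137·cos54.1° − 12·4.775 = 23.0; c'Δl = 9.55; W sinα = 111.0
Σc'Δl = 36.6 kN/m; ΣN' = 516.8 kN/m; ΣW sinα = 427.5 kN/m
Resisting = 36.6 + 516.8·tan26.8° = 36.6 + 261.0 = 297.7 kN/m
FS = 297.7 / 427.5 = 0.696

FS = 0.70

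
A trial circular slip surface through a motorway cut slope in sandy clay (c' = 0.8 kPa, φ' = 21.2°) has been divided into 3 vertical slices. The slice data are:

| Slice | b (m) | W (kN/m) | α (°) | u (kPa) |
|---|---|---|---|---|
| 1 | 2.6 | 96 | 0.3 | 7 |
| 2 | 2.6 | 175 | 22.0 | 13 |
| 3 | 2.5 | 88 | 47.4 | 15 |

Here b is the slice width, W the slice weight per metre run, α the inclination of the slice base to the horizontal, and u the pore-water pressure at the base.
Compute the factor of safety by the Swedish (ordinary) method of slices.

FS = 0.67

Ordinary method of slices: FS = Σ[c'·Δl_i + (W_i cosα_i − u_i·Δl_i)·tanφ'] / Σ W_i sinα_i, with Δl_i = b_i / cosα_i.
Slice 1: Δl = 2.6/cos0.3° = 2.600 m; N'_1 = 96·cos0.3° − 7·2.600 = 77.8; c'Δl = 2.08; W sinα = 0.5
Slice 2: Δl = 2.6/cos22.0° = 2.804 m; N'_2 = 175·cos22.0° − 13·2.804 = 125.8; c'Δl = 2.24; W sinα = 65.6
Slice 3: Δl = 2.5/cos47.4° = 3.693 m; N'_3 = 88·cos47.4° − 15·3.693 = 4.2; c'Δl = 2.95; W sinα = 64.8
Σc'Δl = 7.3 kN/m; ΣN' = 207.8 kN/m; ΣW sinα = 130.8 kN/m
Resisting = 7.3 + 207.8·tan21.2° = 7.3 + 80.6 = 87.9 kN/m
FS = 87.9 / 130.8 = 0.672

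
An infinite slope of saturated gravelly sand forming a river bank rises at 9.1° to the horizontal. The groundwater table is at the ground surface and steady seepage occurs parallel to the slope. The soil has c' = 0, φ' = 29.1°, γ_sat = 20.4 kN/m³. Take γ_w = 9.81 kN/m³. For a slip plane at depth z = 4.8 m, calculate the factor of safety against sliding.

FS = 1.80

With seepage parallel to the slope and the water table at the surface, the effective normal stress on the slip plane uses the buoyant unit weight γ' = γ_sat − γ_w while the driving shear stress uses γ_sat:
FS = [c' + γ' z cos²β tanφ'] / [γ_sat z sinβ cosβ]
(For c' = 0 this reduces to FS = (γ'/γ_sat)·tanφ'/tanβ.)
γ' = 20.4 − 9.81 = 10.59 kN/m³
Numerator = 0.0 + 10.59·4.8·cos²9.1°·tan29.1° = 0.0 + 10.59·4.8·0.9750·0.5566 = 27.585 kPa
Denominator = 20.4·4.8·sin9.1°·cos9.1° = 20.4·4.8·0.1582·0.9874 = 15.292 kPa
FS = 27.585 / 15.292 = 1.804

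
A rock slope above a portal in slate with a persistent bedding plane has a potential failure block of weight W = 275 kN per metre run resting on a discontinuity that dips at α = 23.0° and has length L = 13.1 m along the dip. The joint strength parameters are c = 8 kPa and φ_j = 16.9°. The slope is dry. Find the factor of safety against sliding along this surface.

Resolving the block weight along and normal to the plane and applying the Mohr–Coulomb strength on the joint:
N' = W cosα = 275·cos23.0° = 253.1 kN/m
Driving force T = W sinα = 275·sin23.0° = 107.5 kN/m
Resisting force R = c·L + N'·tanφ_j = 8·13.1 + 253.1·tan16.9° = 104.8 + 76.9 = 181.7 kN/m
FS = R / T = 181.7 / 107.5 = 1.691

FS = 1.69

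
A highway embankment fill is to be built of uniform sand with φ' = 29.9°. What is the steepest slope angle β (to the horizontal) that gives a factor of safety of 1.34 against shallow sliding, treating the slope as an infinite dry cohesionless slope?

β = 23.2°

For an infinite dry cohesionless slope FS = tanφ'/tanβ, so tanβ = tanφ' / FS.
tanβ = tan29.9° / 1.34 = 0.5750 / 1.34 = 0.4291
β = arctan(0.4291) = 23.23°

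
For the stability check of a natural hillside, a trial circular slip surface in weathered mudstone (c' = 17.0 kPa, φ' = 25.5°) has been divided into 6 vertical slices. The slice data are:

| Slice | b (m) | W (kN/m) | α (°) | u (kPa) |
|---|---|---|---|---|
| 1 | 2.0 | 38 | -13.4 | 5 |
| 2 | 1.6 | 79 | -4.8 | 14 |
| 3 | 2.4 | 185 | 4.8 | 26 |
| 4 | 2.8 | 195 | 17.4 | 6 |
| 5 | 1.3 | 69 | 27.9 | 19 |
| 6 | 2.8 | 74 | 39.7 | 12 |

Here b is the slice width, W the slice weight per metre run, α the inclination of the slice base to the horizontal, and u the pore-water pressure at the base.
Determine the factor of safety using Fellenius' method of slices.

FS = 3.19

Ordinary method of slices: FS = Σ[c'·Δl_i + (W_i cosα_i − u_i·Δl_i)·tanφ'] / Σ W_i sinα_i, with Δl_i = b_i / cosα_i.
Slice 1: Δl = 2.0/cos(-13.4°) = 2.056 m; N'_1 = 38·cos(-13.4°) − 5·2.056 = 26.7; c'Δl = 34.95; W sinα = -8.8
Slice 2: Δl = 1.6/cos(-4.8°) = 1.606 m; N'_2 = 79·cos(-4.8°) − 14·1.606 = 56.2; c'Δl = 27.30; W sinα = -6.6
Slice 3: Δl = 2.4/cos4.8° = 2.408 m; N'_3 = 185·cos4.8° − 26·2.408 = 121.7; c'Δl = 40.94; W sinα = 15.5
Slice 4: Δl = 2.8/cos17.4° = 2.934 m; N'_4 = 195·cos17.4° − 6·2.934 = 168.5; c'Δl = 49.88; W sinα = 58.3
Slice 5: Δl = 1.3/cos27.9° = 1.471 m; N'_5 = 69·cos27.9° − 19·1.471 = 33.0; c'Δl = 25.01; W sinα = 32.3
Slice 6: Δl = 2.8/cos39.7° = 3.639 m; N'_6 = 74·cos39.7° − 12·3.639 = 13.3; c'Δl = 61.87; W sinα = 47.3
Σc'Δl = 239.9 kN/m; ΣN' = 419.4 kN/m; ΣW sinα = 137.9 kN/m
Resisting = 239.9 + 419.4·tan25.5° = 239.9 + 200.1 = 440.0 kN/m
FS = 440.0 / 137.9 = 3.190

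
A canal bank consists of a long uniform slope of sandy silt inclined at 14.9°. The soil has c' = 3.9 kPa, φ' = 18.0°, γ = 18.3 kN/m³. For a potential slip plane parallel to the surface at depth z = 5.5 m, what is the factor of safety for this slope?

FS = 1.38

For an infinite slope with a slip plane parallel to the surface (no pore pressure): FS = [c' + γz cos²β tanφ'] / [γz sinβ cosβ].
γz = 18.3·5.5 = 100.65 kN/m²
Numerator = 3.9 + 100.65·cos²14.9°·tan18.0° = 3.9 + 100.65·0.9339·0.3249 = 34.441 kPa
Denominator = 100.65·sin14.9°·cos14.9° = 100.65·0.2571·0.9664 = 25.010 kPa
FS = 34.441 / 25.010 = 1.377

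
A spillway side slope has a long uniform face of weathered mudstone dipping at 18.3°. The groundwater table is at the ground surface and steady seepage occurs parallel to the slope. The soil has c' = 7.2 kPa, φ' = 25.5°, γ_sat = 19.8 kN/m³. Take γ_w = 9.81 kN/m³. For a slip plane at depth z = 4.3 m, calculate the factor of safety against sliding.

FS = 1.01

With seepage parallel to the slope and the water table at the surface, the effective normal stress on the slip plane uses the buoyant unit weight γ' = γ_sat − γ_w while the driving shear stress uses γ_sat:
FS = [c' + γ' z cos²β tanφ'] / [γ_sat z sinβ cosβ]
γ' = 19.8 − 9.81 = 9.99 kN/m³
Numerator = 7.2 + 9.99·4.3·cos²18.3°·tan25.5° = 7.2 + 9.99·4.3·0.9014·0.4770 = 25.669 kPa
Denominator = 19.8·4.3·sin18.3°·cos18.3° = 19.8·4.3·0.3140·0.9494 = 25.381 kPa
FS = 25.669 / 25.381 = 1.011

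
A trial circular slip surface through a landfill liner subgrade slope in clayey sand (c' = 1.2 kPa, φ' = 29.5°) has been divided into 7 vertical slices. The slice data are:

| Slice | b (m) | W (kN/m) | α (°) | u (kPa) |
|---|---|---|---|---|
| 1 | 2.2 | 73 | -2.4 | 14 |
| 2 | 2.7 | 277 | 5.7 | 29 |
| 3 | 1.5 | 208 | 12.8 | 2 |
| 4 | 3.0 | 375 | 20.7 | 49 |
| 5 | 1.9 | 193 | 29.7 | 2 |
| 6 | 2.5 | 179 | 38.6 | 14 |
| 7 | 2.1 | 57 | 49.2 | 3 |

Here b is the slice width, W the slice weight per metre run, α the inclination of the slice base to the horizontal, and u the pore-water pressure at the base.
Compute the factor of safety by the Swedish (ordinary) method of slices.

Ordinary method of slices: FS = Σ[c'·Δl_i + (W_i cosα_i − u_i·Δl_i)·tanφ'] / Σ W_i sinα_i, with Δl_i = b_i / cosα_i.
Slice 1: Δl = 2.2/cos(-2.4°) = 2.202 m; N'_1 = 73·cos(-2.4°) − 14·2.202 = 42.1; c'Δl = 2.64; W sinα = -3.1
Slice 2: Δl = 2.7/cos5.7° = 2.713 m; N'_2 = 277·cos5.7° − 29·2.713 = 196.9; c'Δl = 3.26; W sinα = 27.5
Slice 3: Δl = 1.5/cos12.8° = 1.538 m; N'_3 = 208·cos12.8° − 2·1.538 = 199.8; c'Δl = 1.85; W sinα = 46.1
Slice 4: Δl = 3.0/cos20.7° = 3.207 m; N'_4 = 375·cos20.7° − 49·3.207 = 193.6; c'Δl = 3.85; W sinα = 132.6
Slice 5: Δl = 1.9/cos29.7° = 2.187 m; N'_5 = 193·cos29.7° − 2·2.187 = 163.3; c'Δl = 2.62; W sinα = 95.6
Slice 6: Δl = 2.5/cos38.6° = 3.199 m; N'_6 = 179·cos38.6° − 14·3.199 = 95.1; c'Δl = 3.84; W sinα = 111.7
Slice 7: Δl = 2.1/cos49.2° = 3.214 m; N'_7 = 57·cos49.2° − 3·3.214 = 27.6; c'Δl = 3.86; W sinα = 43.1
Σc'Δl = 21.9 kN/m; ΣN' = 918.4 kN/m; ΣW sinα = 453.5 kN/m
Resisting = 21.9 + 918.4·tan29.5° = 21.9 + 519.6 = 541.5 kN/m
FS = 541.5 / 453.5 = 1.194

FS = 1.19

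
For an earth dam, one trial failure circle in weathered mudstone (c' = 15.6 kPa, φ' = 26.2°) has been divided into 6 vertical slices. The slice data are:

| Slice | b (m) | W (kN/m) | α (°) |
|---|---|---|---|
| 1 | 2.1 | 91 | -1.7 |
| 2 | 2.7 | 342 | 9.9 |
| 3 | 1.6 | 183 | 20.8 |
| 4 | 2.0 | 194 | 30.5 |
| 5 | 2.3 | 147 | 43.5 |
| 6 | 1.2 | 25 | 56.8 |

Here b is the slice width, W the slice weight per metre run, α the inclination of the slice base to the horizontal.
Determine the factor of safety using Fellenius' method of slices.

FS = 1.93

Ordinary method of slices: FS = Σ[c'·Δl_i + (W_i cosα_i)·tanφ'] / Σ W_i sinα_i, with Δl_i = b_i / cosα_i.
Slice 1: Δl = 2.1/cos(-1.7°) = 2.101 m; N'_1 = 91·cos(-1.7°) = 91.0; c'Δl = 32.77; W sinα = -2.7
Slice 2: Δl = 2.7/cos9.9° = 2.741 m; N'_2 = 342·cos9.9° = 336.9; c'Δl = 42.76; W sinα = 58.8
Slice 3: Δl = 1.6/cos20.8° = 1.712 m; N'_3 = 183·cos20.8° = 171.1; c'Δl = 26.70; W sinα = 65.0
Slice 4: Δl = 2.0/cos30.5° = 2.321 m; N'_4 = 194·cos30.5° = 167.2; c'Δl = 36.21; W sinα = 98.5
Slice 5: Δl = 2.3/cos43.5° = 3.171 m; N'_5 = 147·cos43.5° = 106.6; c'Δl = 49.46; W sinα = 101.2
Slice 6: Δl = 1.2/cos56.8° = 2.192 m; N'_6 = 25·cos56.8° = 13.7; c'Δl = 34.19; W sinα = 20.9
Σc'Δl = 222.1 kN/m; ΣN' = 886.4 kN/m; ΣW sinα = 341.7 kN/m
Resisting = 222.1 + 886.4·tan26.2° = 222.1 + 436.2 = 658.3 kN/m
FS = 658.3 / 341.7 = 1.927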